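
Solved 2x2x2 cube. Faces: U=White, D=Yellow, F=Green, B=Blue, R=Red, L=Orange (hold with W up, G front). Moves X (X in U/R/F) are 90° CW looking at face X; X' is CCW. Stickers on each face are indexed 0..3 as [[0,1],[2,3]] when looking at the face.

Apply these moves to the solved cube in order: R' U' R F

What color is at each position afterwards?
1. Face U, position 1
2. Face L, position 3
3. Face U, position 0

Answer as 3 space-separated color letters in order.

After move 1 (R'): R=RRRR U=WBWB F=GWGW D=YGYG B=YBYB
After move 2 (U'): U=BBWW F=OOGW R=GWRR B=RRYB L=YBOO
After move 3 (R): R=RGRW U=BOWW F=OGGG D=YYYR B=WRBB
After move 4 (F): F=GOGG U=BOOB R=WGWW D=RRYR L=YYOY
Query 1: U[1] = O
Query 2: L[3] = Y
Query 3: U[0] = B

Answer: O Y B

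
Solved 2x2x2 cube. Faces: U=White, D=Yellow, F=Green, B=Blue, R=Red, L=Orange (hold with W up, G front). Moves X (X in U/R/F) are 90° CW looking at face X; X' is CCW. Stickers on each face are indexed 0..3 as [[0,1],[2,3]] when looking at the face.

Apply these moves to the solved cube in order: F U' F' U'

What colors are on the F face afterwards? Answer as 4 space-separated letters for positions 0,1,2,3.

Answer: B O O G

Derivation:
After move 1 (F): F=GGGG U=WWOO R=WRWR D=RRYY L=OYOY
After move 2 (U'): U=WOWO F=OYGG R=GGWR B=WRBB L=BBOY
After move 3 (F'): F=YGOG U=WOGW R=RGRR D=BYYY L=BOOW
After move 4 (U'): U=OWWG F=BOOG R=YGRR B=RGBB L=WROW
Query: F face = BOOG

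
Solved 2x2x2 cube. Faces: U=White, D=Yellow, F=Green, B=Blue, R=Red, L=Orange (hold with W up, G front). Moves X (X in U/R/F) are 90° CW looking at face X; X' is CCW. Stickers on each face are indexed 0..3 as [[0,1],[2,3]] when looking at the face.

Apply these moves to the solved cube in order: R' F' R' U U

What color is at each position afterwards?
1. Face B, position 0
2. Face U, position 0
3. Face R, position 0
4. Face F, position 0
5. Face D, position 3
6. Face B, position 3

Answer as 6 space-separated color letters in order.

Answer: W Y O G G B

Derivation:
After move 1 (R'): R=RRRR U=WBWB F=GWGW D=YGYG B=YBYB
After move 2 (F'): F=WWGG U=WBRR R=GRYR D=OOYG L=OBOW
After move 3 (R'): R=RRGY U=WYRY F=WBGR D=OWYG B=GBOB
After move 4 (U): U=RWYY F=RRGR R=GBGY B=OBOB L=WBOW
After move 5 (U): U=YRYW F=GBGR R=OBGY B=WBOB L=RROW
Query 1: B[0] = W
Query 2: U[0] = Y
Query 3: R[0] = O
Query 4: F[0] = G
Query 5: D[3] = G
Query 6: B[3] = B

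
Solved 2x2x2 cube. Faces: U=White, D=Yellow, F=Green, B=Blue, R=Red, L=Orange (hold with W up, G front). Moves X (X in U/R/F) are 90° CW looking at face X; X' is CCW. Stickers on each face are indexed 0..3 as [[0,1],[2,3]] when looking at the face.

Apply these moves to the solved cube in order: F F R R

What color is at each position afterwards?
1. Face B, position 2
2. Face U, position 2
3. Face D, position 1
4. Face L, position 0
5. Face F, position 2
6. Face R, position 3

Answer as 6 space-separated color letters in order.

After move 1 (F): F=GGGG U=WWOO R=WRWR D=RRYY L=OYOY
After move 2 (F): F=GGGG U=WWYY R=OROR D=WWYY L=OROR
After move 3 (R): R=OORR U=WGYG F=GWGY D=WBYB B=YBWB
After move 4 (R): R=RORO U=WWYY F=GBGB D=WWYY B=GBGB
Query 1: B[2] = G
Query 2: U[2] = Y
Query 3: D[1] = W
Query 4: L[0] = O
Query 5: F[2] = G
Query 6: R[3] = O

Answer: G Y W O G O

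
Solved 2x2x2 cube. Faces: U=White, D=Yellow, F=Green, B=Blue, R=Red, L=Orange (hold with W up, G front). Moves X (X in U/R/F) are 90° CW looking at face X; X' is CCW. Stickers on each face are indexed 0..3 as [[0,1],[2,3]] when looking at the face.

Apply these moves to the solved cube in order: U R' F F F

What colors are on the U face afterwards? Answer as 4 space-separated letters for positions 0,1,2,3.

Answer: W B B B

Derivation:
After move 1 (U): U=WWWW F=RRGG R=BBRR B=OOBB L=GGOO
After move 2 (R'): R=BRBR U=WBWO F=RWGW D=YRYG B=YOYB
After move 3 (F): F=GRWW U=WBOG R=WROR D=BBYG L=GYOR
After move 4 (F): F=WGWR U=WBRY R=ORGR D=OWYG L=GBOB
After move 5 (F): F=WWRG U=WBBB R=RRYR D=GOYG L=GOOW
Query: U face = WBBB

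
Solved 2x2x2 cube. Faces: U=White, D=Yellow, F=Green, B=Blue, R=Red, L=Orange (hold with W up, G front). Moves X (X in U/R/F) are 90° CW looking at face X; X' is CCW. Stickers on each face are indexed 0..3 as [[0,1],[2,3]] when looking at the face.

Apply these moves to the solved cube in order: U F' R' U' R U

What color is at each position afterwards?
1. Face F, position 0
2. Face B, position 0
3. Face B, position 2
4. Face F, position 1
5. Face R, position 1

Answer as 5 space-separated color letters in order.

After move 1 (U): U=WWWW F=RRGG R=BBRR B=OOBB L=GGOO
After move 2 (F'): F=RGRG U=WWBR R=YBYR D=GOYY L=GWOW
After move 3 (R'): R=BRYY U=WBBO F=RWRR D=GGYG B=YOOB
After move 4 (U'): U=BOWB F=GWRR R=RWYY B=BROB L=YOOW
After move 5 (R): R=YRYW U=BWWR F=GGRG D=GOYB B=BROB
After move 6 (U): U=WBRW F=YRRG R=BRYW B=YOOB L=GGOW
Query 1: F[0] = Y
Query 2: B[0] = Y
Query 3: B[2] = O
Query 4: F[1] = R
Query 5: R[1] = R

Answer: Y Y O R R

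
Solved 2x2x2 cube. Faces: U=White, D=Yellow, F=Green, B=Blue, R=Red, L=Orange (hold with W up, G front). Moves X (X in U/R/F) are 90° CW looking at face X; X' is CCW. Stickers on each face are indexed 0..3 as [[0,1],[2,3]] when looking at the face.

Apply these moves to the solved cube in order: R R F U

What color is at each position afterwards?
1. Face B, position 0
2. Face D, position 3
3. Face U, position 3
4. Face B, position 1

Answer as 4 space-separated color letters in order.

After move 1 (R): R=RRRR U=WGWG F=GYGY D=YBYB B=WBWB
After move 2 (R): R=RRRR U=WYWY F=GBGB D=YWYW B=GBGB
After move 3 (F): F=GGBB U=WYOO R=WRYR D=RRYW L=OYOW
After move 4 (U): U=OWOY F=WRBB R=GBYR B=OYGB L=GGOW
Query 1: B[0] = O
Query 2: D[3] = W
Query 3: U[3] = Y
Query 4: B[1] = Y

Answer: O W Y Y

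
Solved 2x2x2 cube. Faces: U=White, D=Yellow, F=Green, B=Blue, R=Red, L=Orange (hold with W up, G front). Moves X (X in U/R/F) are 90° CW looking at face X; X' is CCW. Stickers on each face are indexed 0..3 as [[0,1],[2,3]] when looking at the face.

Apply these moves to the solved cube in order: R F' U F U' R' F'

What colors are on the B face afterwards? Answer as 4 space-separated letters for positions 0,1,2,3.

Answer: B B W B

Derivation:
After move 1 (R): R=RRRR U=WGWG F=GYGY D=YBYB B=WBWB
After move 2 (F'): F=YYGG U=WGRR R=BRYR D=OOYB L=OGOW
After move 3 (U): U=RWRG F=BRGG R=WBYR B=OGWB L=YYOW
After move 4 (F): F=GBGR U=RWWY R=RBGR D=YWYB L=YOOO
After move 5 (U'): U=WYRW F=YOGR R=GBGR B=RBWB L=OGOO
After move 6 (R'): R=BRGG U=WWRR F=YYGW D=YOYR B=BBWB
After move 7 (F'): F=YWYG U=WWBG R=ORYG D=GOYR L=OROR
Query: B face = BBWB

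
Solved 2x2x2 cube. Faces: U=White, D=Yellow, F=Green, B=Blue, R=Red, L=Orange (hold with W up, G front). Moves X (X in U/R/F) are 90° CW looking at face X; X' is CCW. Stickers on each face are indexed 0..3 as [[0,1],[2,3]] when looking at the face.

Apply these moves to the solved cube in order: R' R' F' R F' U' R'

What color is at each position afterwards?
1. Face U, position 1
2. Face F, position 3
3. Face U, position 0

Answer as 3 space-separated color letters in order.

Answer: Y Y B

Derivation:
After move 1 (R'): R=RRRR U=WBWB F=GWGW D=YGYG B=YBYB
After move 2 (R'): R=RRRR U=WYWY F=GBGB D=YWYW B=GBGB
After move 3 (F'): F=BBGG U=WYRR R=WRYR D=OOYW L=OYOW
After move 4 (R): R=YWRR U=WBRG F=BOGW D=OGYG B=RBYB
After move 5 (F'): F=OWBG U=WBYR R=GWOR D=YWYG L=OGOR
After move 6 (U'): U=BRWY F=OGBG R=OWOR B=GWYB L=RBOR
After move 7 (R'): R=WROO U=BYWG F=ORBY D=YGYG B=GWWB
Query 1: U[1] = Y
Query 2: F[3] = Y
Query 3: U[0] = B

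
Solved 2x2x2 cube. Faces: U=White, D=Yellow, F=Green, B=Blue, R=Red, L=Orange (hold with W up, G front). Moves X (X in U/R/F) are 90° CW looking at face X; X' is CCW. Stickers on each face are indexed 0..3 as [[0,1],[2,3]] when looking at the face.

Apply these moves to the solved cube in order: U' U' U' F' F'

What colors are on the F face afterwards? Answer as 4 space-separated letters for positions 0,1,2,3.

After move 1 (U'): U=WWWW F=OOGG R=GGRR B=RRBB L=BBOO
After move 2 (U'): U=WWWW F=BBGG R=OORR B=GGBB L=RROO
After move 3 (U'): U=WWWW F=RRGG R=BBRR B=OOBB L=GGOO
After move 4 (F'): F=RGRG U=WWBR R=YBYR D=GOYY L=GWOW
After move 5 (F'): F=GGRR U=WWYY R=OBGR D=WWYY L=GROB
Query: F face = GGRR

Answer: G G R R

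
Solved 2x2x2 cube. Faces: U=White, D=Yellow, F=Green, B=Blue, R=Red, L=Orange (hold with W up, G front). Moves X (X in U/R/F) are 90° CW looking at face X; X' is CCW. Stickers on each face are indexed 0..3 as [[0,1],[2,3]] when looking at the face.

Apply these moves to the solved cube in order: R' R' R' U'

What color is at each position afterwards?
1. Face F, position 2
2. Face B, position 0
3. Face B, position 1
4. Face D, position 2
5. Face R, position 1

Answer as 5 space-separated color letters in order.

After move 1 (R'): R=RRRR U=WBWB F=GWGW D=YGYG B=YBYB
After move 2 (R'): R=RRRR U=WYWY F=GBGB D=YWYW B=GBGB
After move 3 (R'): R=RRRR U=WGWG F=GYGY D=YBYB B=WBWB
After move 4 (U'): U=GGWW F=OOGY R=GYRR B=RRWB L=WBOO
Query 1: F[2] = G
Query 2: B[0] = R
Query 3: B[1] = R
Query 4: D[2] = Y
Query 5: R[1] = Y

Answer: G R R Y Y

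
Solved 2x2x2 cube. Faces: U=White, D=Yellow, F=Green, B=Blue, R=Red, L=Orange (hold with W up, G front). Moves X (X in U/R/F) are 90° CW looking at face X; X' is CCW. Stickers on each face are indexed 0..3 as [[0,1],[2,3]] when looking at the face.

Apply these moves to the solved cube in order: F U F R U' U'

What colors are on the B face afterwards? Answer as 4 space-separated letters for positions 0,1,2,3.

After move 1 (F): F=GGGG U=WWOO R=WRWR D=RRYY L=OYOY
After move 2 (U): U=OWOW F=WRGG R=BBWR B=OYBB L=GGOY
After move 3 (F): F=GWGR U=OWYG R=OBWR D=WBYY L=GROR
After move 4 (R): R=WORB U=OWYR F=GBGY D=WBYO B=GYWB
After move 5 (U'): U=WROY F=GRGY R=GBRB B=WOWB L=GYOR
After move 6 (U'): U=RYWO F=GYGY R=GRRB B=GBWB L=WOOR
Query: B face = GBWB

Answer: G B W B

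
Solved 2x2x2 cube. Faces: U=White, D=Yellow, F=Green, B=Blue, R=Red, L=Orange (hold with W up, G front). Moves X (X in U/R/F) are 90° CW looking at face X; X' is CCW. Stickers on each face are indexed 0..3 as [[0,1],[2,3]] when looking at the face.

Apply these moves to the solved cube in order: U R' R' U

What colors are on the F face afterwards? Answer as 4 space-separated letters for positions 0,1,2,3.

Answer: R R G O

Derivation:
After move 1 (U): U=WWWW F=RRGG R=BBRR B=OOBB L=GGOO
After move 2 (R'): R=BRBR U=WBWO F=RWGW D=YRYG B=YOYB
After move 3 (R'): R=RRBB U=WYWY F=RBGO D=YWYW B=GORB
After move 4 (U): U=WWYY F=RRGO R=GOBB B=GGRB L=RBOO
Query: F face = RRGO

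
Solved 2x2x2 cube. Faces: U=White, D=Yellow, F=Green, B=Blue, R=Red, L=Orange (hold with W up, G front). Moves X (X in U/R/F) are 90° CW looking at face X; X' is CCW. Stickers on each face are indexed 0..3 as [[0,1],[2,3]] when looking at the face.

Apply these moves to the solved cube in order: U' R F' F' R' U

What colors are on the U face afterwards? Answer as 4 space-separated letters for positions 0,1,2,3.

After move 1 (U'): U=WWWW F=OOGG R=GGRR B=RRBB L=BBOO
After move 2 (R): R=RGRG U=WOWG F=OYGY D=YBYR B=WRWB
After move 3 (F'): F=YYOG U=WORR R=BGYG D=BOYR L=BGOW
After move 4 (F'): F=YGYO U=WOBY R=OGBG D=GWYR L=BROR
After move 5 (R'): R=GGOB U=WWBW F=YOYY D=GGYO B=RRWB
After move 6 (U): U=BWWW F=GGYY R=RROB B=BRWB L=YOOR
Query: U face = BWWW

Answer: B W W W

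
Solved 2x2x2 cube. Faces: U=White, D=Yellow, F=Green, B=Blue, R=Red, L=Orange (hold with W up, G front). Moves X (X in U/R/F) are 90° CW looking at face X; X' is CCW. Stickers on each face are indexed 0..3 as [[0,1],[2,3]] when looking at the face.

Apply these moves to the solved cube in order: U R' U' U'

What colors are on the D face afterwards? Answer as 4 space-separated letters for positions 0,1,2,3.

Answer: Y R Y G

Derivation:
After move 1 (U): U=WWWW F=RRGG R=BBRR B=OOBB L=GGOO
After move 2 (R'): R=BRBR U=WBWO F=RWGW D=YRYG B=YOYB
After move 3 (U'): U=BOWW F=GGGW R=RWBR B=BRYB L=YOOO
After move 4 (U'): U=OWBW F=YOGW R=GGBR B=RWYB L=BROO
Query: D face = YRYG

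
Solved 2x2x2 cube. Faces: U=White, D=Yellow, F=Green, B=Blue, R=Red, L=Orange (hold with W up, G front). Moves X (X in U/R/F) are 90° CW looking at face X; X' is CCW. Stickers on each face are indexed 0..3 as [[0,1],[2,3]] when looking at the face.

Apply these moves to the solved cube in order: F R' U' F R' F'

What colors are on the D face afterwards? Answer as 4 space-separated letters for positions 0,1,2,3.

After move 1 (F): F=GGGG U=WWOO R=WRWR D=RRYY L=OYOY
After move 2 (R'): R=RRWW U=WBOB F=GWGO D=RGYG B=YBRB
After move 3 (U'): U=BBWO F=OYGO R=GWWW B=RRRB L=YBOY
After move 4 (F): F=GOOY U=BBYB R=WWOW D=WGYG L=YROG
After move 5 (R'): R=WWWO U=BRYR F=GBOB D=WOYY B=GRGB
After move 6 (F'): F=BBGO U=BRWW R=OWWO D=RGYY L=YROY
Query: D face = RGYY

Answer: R G Y Y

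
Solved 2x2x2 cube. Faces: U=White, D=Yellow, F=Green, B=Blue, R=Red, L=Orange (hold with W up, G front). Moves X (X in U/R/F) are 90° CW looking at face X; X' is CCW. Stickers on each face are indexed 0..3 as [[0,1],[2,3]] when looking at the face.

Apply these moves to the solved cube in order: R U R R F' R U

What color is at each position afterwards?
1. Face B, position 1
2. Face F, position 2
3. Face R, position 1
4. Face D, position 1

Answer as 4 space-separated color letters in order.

Answer: B R O R

Derivation:
After move 1 (R): R=RRRR U=WGWG F=GYGY D=YBYB B=WBWB
After move 2 (U): U=WWGG F=RRGY R=WBRR B=OOWB L=GYOO
After move 3 (R): R=RWRB U=WRGY F=RBGB D=YWYO B=GOWB
After move 4 (R): R=RRBW U=WBGB F=RWGO D=YWYG B=YORB
After move 5 (F'): F=WORG U=WBRB R=WRYW D=YOYG L=GBOG
After move 6 (R): R=YWWR U=WORG F=WORG D=YRYY B=BOBB
After move 7 (U): U=RWGO F=YWRG R=BOWR B=GBBB L=WOOG
Query 1: B[1] = B
Query 2: F[2] = R
Query 3: R[1] = O
Query 4: D[1] = R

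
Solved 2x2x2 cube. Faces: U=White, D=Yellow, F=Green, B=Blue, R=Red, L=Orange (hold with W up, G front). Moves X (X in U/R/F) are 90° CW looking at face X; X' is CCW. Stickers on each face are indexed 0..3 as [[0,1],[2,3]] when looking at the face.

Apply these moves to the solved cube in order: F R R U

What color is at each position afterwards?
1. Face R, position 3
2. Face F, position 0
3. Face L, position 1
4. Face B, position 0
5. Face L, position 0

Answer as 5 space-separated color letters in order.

Answer: W R B O G

Derivation:
After move 1 (F): F=GGGG U=WWOO R=WRWR D=RRYY L=OYOY
After move 2 (R): R=WWRR U=WGOG F=GRGY D=RBYB B=OBWB
After move 3 (R): R=RWRW U=WROY F=GBGB D=RWYO B=GBGB
After move 4 (U): U=OWYR F=RWGB R=GBRW B=OYGB L=GBOY
Query 1: R[3] = W
Query 2: F[0] = R
Query 3: L[1] = B
Query 4: B[0] = O
Query 5: L[0] = G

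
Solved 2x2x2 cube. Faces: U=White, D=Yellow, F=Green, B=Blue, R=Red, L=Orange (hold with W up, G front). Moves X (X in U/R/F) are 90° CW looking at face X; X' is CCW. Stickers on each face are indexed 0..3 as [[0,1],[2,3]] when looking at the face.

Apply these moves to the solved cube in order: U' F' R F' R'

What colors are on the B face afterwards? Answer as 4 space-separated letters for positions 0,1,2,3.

Answer: R R W B

Derivation:
After move 1 (U'): U=WWWW F=OOGG R=GGRR B=RRBB L=BBOO
After move 2 (F'): F=OGOG U=WWGR R=YGYR D=BOYY L=BWOW
After move 3 (R): R=YYRG U=WGGG F=OOOY D=BBYR B=RRWB
After move 4 (F'): F=OYOO U=WGYR R=BYBG D=WWYR L=BGOG
After move 5 (R'): R=YGBB U=WWYR F=OGOR D=WYYO B=RRWB
Query: B face = RRWB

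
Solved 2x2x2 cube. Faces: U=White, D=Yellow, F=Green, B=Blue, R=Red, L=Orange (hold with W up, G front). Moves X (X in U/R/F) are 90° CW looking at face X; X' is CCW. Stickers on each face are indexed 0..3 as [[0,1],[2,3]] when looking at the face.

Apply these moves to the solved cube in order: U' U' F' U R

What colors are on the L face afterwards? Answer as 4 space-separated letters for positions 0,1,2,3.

Answer: B G O W

Derivation:
After move 1 (U'): U=WWWW F=OOGG R=GGRR B=RRBB L=BBOO
After move 2 (U'): U=WWWW F=BBGG R=OORR B=GGBB L=RROO
After move 3 (F'): F=BGBG U=WWOR R=YOYR D=ROYY L=RWOW
After move 4 (U): U=OWRW F=YOBG R=GGYR B=RWBB L=BGOW
After move 5 (R): R=YGRG U=OORG F=YOBY D=RBYR B=WWWB
Query: L face = BGOW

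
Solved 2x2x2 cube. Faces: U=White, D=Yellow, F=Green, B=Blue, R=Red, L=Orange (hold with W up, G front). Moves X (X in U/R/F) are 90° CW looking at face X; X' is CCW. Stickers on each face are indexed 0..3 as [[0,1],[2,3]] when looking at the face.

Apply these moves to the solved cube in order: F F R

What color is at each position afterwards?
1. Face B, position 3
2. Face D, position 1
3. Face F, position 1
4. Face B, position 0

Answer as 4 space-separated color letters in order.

After move 1 (F): F=GGGG U=WWOO R=WRWR D=RRYY L=OYOY
After move 2 (F): F=GGGG U=WWYY R=OROR D=WWYY L=OROR
After move 3 (R): R=OORR U=WGYG F=GWGY D=WBYB B=YBWB
Query 1: B[3] = B
Query 2: D[1] = B
Query 3: F[1] = W
Query 4: B[0] = Y

Answer: B B W Y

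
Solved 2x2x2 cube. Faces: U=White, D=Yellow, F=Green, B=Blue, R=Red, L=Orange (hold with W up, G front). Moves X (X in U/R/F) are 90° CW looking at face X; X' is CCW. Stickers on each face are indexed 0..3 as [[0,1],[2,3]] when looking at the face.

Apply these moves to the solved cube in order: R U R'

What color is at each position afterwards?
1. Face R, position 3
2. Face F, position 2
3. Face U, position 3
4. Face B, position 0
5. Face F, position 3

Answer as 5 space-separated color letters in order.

After move 1 (R): R=RRRR U=WGWG F=GYGY D=YBYB B=WBWB
After move 2 (U): U=WWGG F=RRGY R=WBRR B=OOWB L=GYOO
After move 3 (R'): R=BRWR U=WWGO F=RWGG D=YRYY B=BOBB
Query 1: R[3] = R
Query 2: F[2] = G
Query 3: U[3] = O
Query 4: B[0] = B
Query 5: F[3] = G

Answer: R G O B G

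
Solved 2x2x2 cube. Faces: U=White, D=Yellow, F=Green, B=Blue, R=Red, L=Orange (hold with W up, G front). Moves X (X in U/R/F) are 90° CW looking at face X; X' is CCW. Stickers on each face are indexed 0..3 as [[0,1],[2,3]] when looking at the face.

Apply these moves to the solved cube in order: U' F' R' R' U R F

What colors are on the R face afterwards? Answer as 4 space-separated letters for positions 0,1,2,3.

Answer: Y G R R

Derivation:
After move 1 (U'): U=WWWW F=OOGG R=GGRR B=RRBB L=BBOO
After move 2 (F'): F=OGOG U=WWGR R=YGYR D=BOYY L=BWOW
After move 3 (R'): R=GRYY U=WBGR F=OWOR D=BGYG B=YROB
After move 4 (R'): R=RYGY U=WOGY F=OBOR D=BWYR B=GRGB
After move 5 (U): U=GWYO F=RYOR R=GRGY B=BWGB L=OBOW
After move 6 (R): R=GGYR U=GYYR F=RWOR D=BGYB B=OWWB
After move 7 (F): F=ORRW U=GYWB R=YGRR D=YGYB L=OBOG
Query: R face = YGRR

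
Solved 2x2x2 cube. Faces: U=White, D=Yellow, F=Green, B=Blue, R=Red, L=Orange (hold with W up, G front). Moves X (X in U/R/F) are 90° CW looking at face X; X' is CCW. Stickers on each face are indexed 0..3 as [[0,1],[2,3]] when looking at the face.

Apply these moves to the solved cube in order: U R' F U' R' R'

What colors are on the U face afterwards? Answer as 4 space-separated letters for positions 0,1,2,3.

After move 1 (U): U=WWWW F=RRGG R=BBRR B=OOBB L=GGOO
After move 2 (R'): R=BRBR U=WBWO F=RWGW D=YRYG B=YOYB
After move 3 (F): F=GRWW U=WBOG R=WROR D=BBYG L=GYOR
After move 4 (U'): U=BGWO F=GYWW R=GROR B=WRYB L=YOOR
After move 5 (R'): R=RRGO U=BYWW F=GGWO D=BYYW B=GRBB
After move 6 (R'): R=RORG U=BBWG F=GYWW D=BGYO B=WRYB
Query: U face = BBWG

Answer: B B W G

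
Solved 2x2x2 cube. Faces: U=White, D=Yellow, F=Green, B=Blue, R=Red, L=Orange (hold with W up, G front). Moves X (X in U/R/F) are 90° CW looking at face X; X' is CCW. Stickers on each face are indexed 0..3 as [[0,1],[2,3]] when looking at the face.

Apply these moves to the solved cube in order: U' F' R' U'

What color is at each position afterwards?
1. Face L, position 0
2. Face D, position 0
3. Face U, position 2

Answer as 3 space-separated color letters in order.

Answer: Y B W

Derivation:
After move 1 (U'): U=WWWW F=OOGG R=GGRR B=RRBB L=BBOO
After move 2 (F'): F=OGOG U=WWGR R=YGYR D=BOYY L=BWOW
After move 3 (R'): R=GRYY U=WBGR F=OWOR D=BGYG B=YROB
After move 4 (U'): U=BRWG F=BWOR R=OWYY B=GROB L=YROW
Query 1: L[0] = Y
Query 2: D[0] = B
Query 3: U[2] = W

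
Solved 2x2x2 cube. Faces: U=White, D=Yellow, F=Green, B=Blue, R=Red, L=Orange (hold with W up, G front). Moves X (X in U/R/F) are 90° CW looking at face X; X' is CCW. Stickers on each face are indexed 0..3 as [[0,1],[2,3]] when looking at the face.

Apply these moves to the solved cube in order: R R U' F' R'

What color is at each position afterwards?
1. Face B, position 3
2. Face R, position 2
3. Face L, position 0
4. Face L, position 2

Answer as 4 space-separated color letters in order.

Answer: B W G O

Derivation:
After move 1 (R): R=RRRR U=WGWG F=GYGY D=YBYB B=WBWB
After move 2 (R): R=RRRR U=WYWY F=GBGB D=YWYW B=GBGB
After move 3 (U'): U=YYWW F=OOGB R=GBRR B=RRGB L=GBOO
After move 4 (F'): F=OBOG U=YYGR R=WBYR D=BOYW L=GWOW
After move 5 (R'): R=BRWY U=YGGR F=OYOR D=BBYG B=WROB
Query 1: B[3] = B
Query 2: R[2] = W
Query 3: L[0] = G
Query 4: L[2] = O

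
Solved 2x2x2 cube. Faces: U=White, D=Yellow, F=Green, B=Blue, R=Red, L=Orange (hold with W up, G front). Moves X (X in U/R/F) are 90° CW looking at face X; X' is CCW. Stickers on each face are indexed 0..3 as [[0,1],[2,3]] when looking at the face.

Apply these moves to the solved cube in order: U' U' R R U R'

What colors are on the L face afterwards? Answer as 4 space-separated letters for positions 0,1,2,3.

After move 1 (U'): U=WWWW F=OOGG R=GGRR B=RRBB L=BBOO
After move 2 (U'): U=WWWW F=BBGG R=OORR B=GGBB L=RROO
After move 3 (R): R=RORO U=WBWG F=BYGY D=YBYG B=WGWB
After move 4 (R): R=RROO U=WYWY F=BBGG D=YWYW B=GGBB
After move 5 (U): U=WWYY F=RRGG R=GGOO B=RRBB L=BBOO
After move 6 (R'): R=GOGO U=WBYR F=RWGY D=YRYG B=WRWB
Query: L face = BBOO

Answer: B B O O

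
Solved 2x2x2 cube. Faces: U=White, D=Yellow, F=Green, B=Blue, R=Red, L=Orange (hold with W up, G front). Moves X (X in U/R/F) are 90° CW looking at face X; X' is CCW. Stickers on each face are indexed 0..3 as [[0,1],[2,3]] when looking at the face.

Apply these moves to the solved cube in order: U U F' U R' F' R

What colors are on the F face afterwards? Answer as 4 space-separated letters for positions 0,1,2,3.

Answer: W W Y G

Derivation:
After move 1 (U): U=WWWW F=RRGG R=BBRR B=OOBB L=GGOO
After move 2 (U): U=WWWW F=BBGG R=OORR B=GGBB L=RROO
After move 3 (F'): F=BGBG U=WWOR R=YOYR D=ROYY L=RWOW
After move 4 (U): U=OWRW F=YOBG R=GGYR B=RWBB L=BGOW
After move 5 (R'): R=GRGY U=OBRR F=YWBW D=ROYG B=YWOB
After move 6 (F'): F=WWYB U=OBGG R=ORRY D=GWYG L=BROR
After move 7 (R): R=ROYR U=OWGB F=WWYG D=GOYY B=GWBB
Query: F face = WWYG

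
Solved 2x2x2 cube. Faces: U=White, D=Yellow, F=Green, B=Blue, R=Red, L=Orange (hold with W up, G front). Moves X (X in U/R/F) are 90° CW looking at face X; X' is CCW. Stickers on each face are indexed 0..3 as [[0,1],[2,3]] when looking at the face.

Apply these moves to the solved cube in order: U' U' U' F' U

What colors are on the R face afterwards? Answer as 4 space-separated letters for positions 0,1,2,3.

Answer: O O Y R

Derivation:
After move 1 (U'): U=WWWW F=OOGG R=GGRR B=RRBB L=BBOO
After move 2 (U'): U=WWWW F=BBGG R=OORR B=GGBB L=RROO
After move 3 (U'): U=WWWW F=RRGG R=BBRR B=OOBB L=GGOO
After move 4 (F'): F=RGRG U=WWBR R=YBYR D=GOYY L=GWOW
After move 5 (U): U=BWRW F=YBRG R=OOYR B=GWBB L=RGOW
Query: R face = OOYR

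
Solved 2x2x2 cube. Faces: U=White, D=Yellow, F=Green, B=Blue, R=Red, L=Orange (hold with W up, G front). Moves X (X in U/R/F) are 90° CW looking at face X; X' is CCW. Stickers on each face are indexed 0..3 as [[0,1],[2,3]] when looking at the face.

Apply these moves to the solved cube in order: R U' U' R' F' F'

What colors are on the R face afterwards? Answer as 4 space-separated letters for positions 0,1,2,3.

After move 1 (R): R=RRRR U=WGWG F=GYGY D=YBYB B=WBWB
After move 2 (U'): U=GGWW F=OOGY R=GYRR B=RRWB L=WBOO
After move 3 (U'): U=GWGW F=WBGY R=OORR B=GYWB L=RROO
After move 4 (R'): R=OROR U=GWGG F=WWGW D=YBYY B=BYBB
After move 5 (F'): F=WWWG U=GWOO R=BRYR D=ROYY L=RGOG
After move 6 (F'): F=WGWW U=GWBY R=ORRR D=GGYY L=ROOO
Query: R face = ORRR

Answer: O R R R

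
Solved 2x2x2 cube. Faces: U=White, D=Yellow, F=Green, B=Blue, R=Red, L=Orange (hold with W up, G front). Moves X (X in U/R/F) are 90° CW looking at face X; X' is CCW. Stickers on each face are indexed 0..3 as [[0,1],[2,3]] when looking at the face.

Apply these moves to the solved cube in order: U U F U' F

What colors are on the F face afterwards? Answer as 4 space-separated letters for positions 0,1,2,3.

After move 1 (U): U=WWWW F=RRGG R=BBRR B=OOBB L=GGOO
After move 2 (U): U=WWWW F=BBGG R=OORR B=GGBB L=RROO
After move 3 (F): F=GBGB U=WWOR R=WOWR D=ROYY L=RYOY
After move 4 (U'): U=WRWO F=RYGB R=GBWR B=WOBB L=GGOY
After move 5 (F): F=GRBY U=WRYG R=WBOR D=WGYY L=GROO
Query: F face = GRBY

Answer: G R B Y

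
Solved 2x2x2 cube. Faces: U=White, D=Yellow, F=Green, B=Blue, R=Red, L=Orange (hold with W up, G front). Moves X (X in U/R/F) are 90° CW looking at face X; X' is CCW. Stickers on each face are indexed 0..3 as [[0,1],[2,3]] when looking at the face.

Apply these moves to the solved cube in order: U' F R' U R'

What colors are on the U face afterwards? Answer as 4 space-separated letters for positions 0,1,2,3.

Answer: O G R B

Derivation:
After move 1 (U'): U=WWWW F=OOGG R=GGRR B=RRBB L=BBOO
After move 2 (F): F=GOGO U=WWOB R=WGWR D=RGYY L=BYOY
After move 3 (R'): R=GRWW U=WBOR F=GWGB D=ROYO B=YRGB
After move 4 (U): U=OWRB F=GRGB R=YRWW B=BYGB L=GWOY
After move 5 (R'): R=RWYW U=OGRB F=GWGB D=RRYB B=OYOB
Query: U face = OGRB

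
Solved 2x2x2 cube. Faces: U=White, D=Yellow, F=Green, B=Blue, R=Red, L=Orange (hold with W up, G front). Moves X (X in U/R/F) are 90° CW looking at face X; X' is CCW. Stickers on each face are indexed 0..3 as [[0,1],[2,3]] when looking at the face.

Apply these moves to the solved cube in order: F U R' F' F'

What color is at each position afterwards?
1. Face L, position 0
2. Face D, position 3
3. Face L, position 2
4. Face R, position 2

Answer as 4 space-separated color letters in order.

After move 1 (F): F=GGGG U=WWOO R=WRWR D=RRYY L=OYOY
After move 2 (U): U=OWOW F=WRGG R=BBWR B=OYBB L=GGOY
After move 3 (R'): R=BRBW U=OBOO F=WWGW D=RRYG B=YYRB
After move 4 (F'): F=WWWG U=OBBB R=RRRW D=GYYG L=GOOO
After move 5 (F'): F=WGWW U=OBRR R=YRGW D=OOYG L=GBOB
Query 1: L[0] = G
Query 2: D[3] = G
Query 3: L[2] = O
Query 4: R[2] = G

Answer: G G O G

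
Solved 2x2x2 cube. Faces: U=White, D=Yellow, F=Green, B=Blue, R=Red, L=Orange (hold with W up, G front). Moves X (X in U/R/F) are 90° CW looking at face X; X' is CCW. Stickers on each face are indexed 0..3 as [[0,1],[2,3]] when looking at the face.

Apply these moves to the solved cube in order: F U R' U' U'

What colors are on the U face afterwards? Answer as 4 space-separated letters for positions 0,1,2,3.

Answer: O O B O

Derivation:
After move 1 (F): F=GGGG U=WWOO R=WRWR D=RRYY L=OYOY
After move 2 (U): U=OWOW F=WRGG R=BBWR B=OYBB L=GGOY
After move 3 (R'): R=BRBW U=OBOO F=WWGW D=RRYG B=YYRB
After move 4 (U'): U=BOOO F=GGGW R=WWBW B=BRRB L=YYOY
After move 5 (U'): U=OOBO F=YYGW R=GGBW B=WWRB L=BROY
Query: U face = OOBO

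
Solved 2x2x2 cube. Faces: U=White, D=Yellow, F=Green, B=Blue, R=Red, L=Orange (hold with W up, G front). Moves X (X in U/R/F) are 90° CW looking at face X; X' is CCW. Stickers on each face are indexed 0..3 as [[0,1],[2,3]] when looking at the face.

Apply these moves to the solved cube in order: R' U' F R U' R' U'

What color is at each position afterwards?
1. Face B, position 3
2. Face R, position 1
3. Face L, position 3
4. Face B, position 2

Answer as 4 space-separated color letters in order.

Answer: B O G Y

Derivation:
After move 1 (R'): R=RRRR U=WBWB F=GWGW D=YGYG B=YBYB
After move 2 (U'): U=BBWW F=OOGW R=GWRR B=RRYB L=YBOO
After move 3 (F): F=GOWO U=BBOB R=WWWR D=RGYG L=YYOG
After move 4 (R): R=WWRW U=BOOO F=GGWG D=RYYR B=BRBB
After move 5 (U'): U=OOBO F=YYWG R=GGRW B=WWBB L=BROG
After move 6 (R'): R=GWGR U=OBBW F=YOWO D=RYYG B=RWYB
After move 7 (U'): U=BWOB F=BRWO R=YOGR B=GWYB L=RWOG
Query 1: B[3] = B
Query 2: R[1] = O
Query 3: L[3] = G
Query 4: B[2] = Y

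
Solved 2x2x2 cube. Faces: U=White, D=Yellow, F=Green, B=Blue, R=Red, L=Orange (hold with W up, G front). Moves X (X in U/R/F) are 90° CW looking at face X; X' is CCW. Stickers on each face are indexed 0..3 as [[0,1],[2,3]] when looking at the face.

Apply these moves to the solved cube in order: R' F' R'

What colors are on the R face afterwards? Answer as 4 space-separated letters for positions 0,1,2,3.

After move 1 (R'): R=RRRR U=WBWB F=GWGW D=YGYG B=YBYB
After move 2 (F'): F=WWGG U=WBRR R=GRYR D=OOYG L=OBOW
After move 3 (R'): R=RRGY U=WYRY F=WBGR D=OWYG B=GBOB
Query: R face = RRGY

Answer: R R G Y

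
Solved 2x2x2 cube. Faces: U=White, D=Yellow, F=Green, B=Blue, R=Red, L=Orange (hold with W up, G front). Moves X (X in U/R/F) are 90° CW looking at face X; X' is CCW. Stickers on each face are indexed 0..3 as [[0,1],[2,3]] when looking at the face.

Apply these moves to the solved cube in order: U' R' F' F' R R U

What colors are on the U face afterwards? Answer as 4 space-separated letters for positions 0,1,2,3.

After move 1 (U'): U=WWWW F=OOGG R=GGRR B=RRBB L=BBOO
After move 2 (R'): R=GRGR U=WBWR F=OWGW D=YOYG B=YRYB
After move 3 (F'): F=WWOG U=WBGG R=ORYR D=BOYG L=BROW
After move 4 (F'): F=WGWO U=WBOY R=ORBR D=RWYG L=BGOG
After move 5 (R): R=BORR U=WGOO F=WWWG D=RYYY B=YRBB
After move 6 (R): R=RBRO U=WWOG F=WYWY D=RBYY B=ORGB
After move 7 (U): U=OWGW F=RBWY R=ORRO B=BGGB L=WYOG
Query: U face = OWGW

Answer: O W G W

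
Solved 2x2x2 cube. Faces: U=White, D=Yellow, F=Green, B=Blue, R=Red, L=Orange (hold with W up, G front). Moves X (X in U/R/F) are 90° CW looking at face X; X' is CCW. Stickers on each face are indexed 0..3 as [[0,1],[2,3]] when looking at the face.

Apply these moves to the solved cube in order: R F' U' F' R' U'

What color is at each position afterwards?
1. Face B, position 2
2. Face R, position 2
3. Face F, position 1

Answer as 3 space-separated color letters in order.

After move 1 (R): R=RRRR U=WGWG F=GYGY D=YBYB B=WBWB
After move 2 (F'): F=YYGG U=WGRR R=BRYR D=OOYB L=OGOW
After move 3 (U'): U=GRWR F=OGGG R=YYYR B=BRWB L=WBOW
After move 4 (F'): F=GGOG U=GRYY R=OYOR D=BWYB L=WROW
After move 5 (R'): R=YROO U=GWYB F=GROY D=BGYG B=BRWB
After move 6 (U'): U=WBGY F=WROY R=GROO B=YRWB L=BROW
Query 1: B[2] = W
Query 2: R[2] = O
Query 3: F[1] = R

Answer: W O R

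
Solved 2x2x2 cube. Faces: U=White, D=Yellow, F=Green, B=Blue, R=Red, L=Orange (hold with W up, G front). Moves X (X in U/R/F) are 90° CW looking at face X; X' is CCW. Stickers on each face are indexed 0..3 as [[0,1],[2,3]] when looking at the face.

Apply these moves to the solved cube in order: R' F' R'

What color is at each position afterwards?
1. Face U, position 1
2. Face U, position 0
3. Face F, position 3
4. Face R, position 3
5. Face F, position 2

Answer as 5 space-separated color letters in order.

Answer: Y W R Y G

Derivation:
After move 1 (R'): R=RRRR U=WBWB F=GWGW D=YGYG B=YBYB
After move 2 (F'): F=WWGG U=WBRR R=GRYR D=OOYG L=OBOW
After move 3 (R'): R=RRGY U=WYRY F=WBGR D=OWYG B=GBOB
Query 1: U[1] = Y
Query 2: U[0] = W
Query 3: F[3] = R
Query 4: R[3] = Y
Query 5: F[2] = G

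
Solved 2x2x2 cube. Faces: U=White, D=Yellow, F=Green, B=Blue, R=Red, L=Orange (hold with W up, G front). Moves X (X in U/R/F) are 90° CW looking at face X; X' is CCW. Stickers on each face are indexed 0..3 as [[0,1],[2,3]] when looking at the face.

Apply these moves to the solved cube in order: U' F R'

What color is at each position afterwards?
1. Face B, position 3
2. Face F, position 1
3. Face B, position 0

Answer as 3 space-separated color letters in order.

After move 1 (U'): U=WWWW F=OOGG R=GGRR B=RRBB L=BBOO
After move 2 (F): F=GOGO U=WWOB R=WGWR D=RGYY L=BYOY
After move 3 (R'): R=GRWW U=WBOR F=GWGB D=ROYO B=YRGB
Query 1: B[3] = B
Query 2: F[1] = W
Query 3: B[0] = Y

Answer: B W Y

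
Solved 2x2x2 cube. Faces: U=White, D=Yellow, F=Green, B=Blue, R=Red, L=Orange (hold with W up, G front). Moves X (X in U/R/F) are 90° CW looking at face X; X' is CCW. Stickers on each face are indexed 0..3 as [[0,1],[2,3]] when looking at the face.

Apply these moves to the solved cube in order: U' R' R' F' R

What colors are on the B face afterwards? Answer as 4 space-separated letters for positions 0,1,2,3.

After move 1 (U'): U=WWWW F=OOGG R=GGRR B=RRBB L=BBOO
After move 2 (R'): R=GRGR U=WBWR F=OWGW D=YOYG B=YRYB
After move 3 (R'): R=RRGG U=WYWY F=OBGR D=YWYW B=GROB
After move 4 (F'): F=BROG U=WYRG R=WRYG D=BOYW L=BYOW
After move 5 (R): R=YWGR U=WRRG F=BOOW D=BOYG B=GRYB
Query: B face = GRYB

Answer: G R Y B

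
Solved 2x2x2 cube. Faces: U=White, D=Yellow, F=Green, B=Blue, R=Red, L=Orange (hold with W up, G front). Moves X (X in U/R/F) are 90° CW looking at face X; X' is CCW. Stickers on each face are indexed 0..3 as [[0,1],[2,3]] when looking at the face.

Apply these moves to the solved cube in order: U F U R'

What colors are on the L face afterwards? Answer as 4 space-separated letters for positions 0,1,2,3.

Answer: G R O Y

Derivation:
After move 1 (U): U=WWWW F=RRGG R=BBRR B=OOBB L=GGOO
After move 2 (F): F=GRGR U=WWOG R=WBWR D=RBYY L=GYOY
After move 3 (U): U=OWGW F=WBGR R=OOWR B=GYBB L=GROY
After move 4 (R'): R=OROW U=OBGG F=WWGW D=RBYR B=YYBB
Query: L face = GROY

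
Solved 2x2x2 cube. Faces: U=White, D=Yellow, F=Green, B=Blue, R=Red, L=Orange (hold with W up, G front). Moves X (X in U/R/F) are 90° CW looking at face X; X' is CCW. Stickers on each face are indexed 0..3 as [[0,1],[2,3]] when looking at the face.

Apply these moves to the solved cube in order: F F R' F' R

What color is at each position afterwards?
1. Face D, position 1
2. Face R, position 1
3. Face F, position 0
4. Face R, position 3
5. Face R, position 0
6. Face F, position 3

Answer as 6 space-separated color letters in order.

Answer: W G W R W G

Derivation:
After move 1 (F): F=GGGG U=WWOO R=WRWR D=RRYY L=OYOY
After move 2 (F): F=GGGG U=WWYY R=OROR D=WWYY L=OROR
After move 3 (R'): R=RROO U=WBYB F=GWGY D=WGYG B=YBWB
After move 4 (F'): F=WYGG U=WBRO R=GRWO D=RRYG L=OBOY
After move 5 (R): R=WGOR U=WYRG F=WRGG D=RWYY B=OBBB
Query 1: D[1] = W
Query 2: R[1] = G
Query 3: F[0] = W
Query 4: R[3] = R
Query 5: R[0] = W
Query 6: F[3] = G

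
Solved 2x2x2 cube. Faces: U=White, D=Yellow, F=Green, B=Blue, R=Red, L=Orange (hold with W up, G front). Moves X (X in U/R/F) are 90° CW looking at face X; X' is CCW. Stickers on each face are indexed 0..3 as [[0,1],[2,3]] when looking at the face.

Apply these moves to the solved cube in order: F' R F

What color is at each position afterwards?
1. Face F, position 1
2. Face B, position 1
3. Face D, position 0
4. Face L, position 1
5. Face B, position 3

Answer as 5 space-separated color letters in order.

Answer: G B R O B

Derivation:
After move 1 (F'): F=GGGG U=WWRR R=YRYR D=OOYY L=OWOW
After move 2 (R): R=YYRR U=WGRG F=GOGY D=OBYB B=RBWB
After move 3 (F): F=GGYO U=WGWW R=RYGR D=RYYB L=OOOB
Query 1: F[1] = G
Query 2: B[1] = B
Query 3: D[0] = R
Query 4: L[1] = O
Query 5: B[3] = B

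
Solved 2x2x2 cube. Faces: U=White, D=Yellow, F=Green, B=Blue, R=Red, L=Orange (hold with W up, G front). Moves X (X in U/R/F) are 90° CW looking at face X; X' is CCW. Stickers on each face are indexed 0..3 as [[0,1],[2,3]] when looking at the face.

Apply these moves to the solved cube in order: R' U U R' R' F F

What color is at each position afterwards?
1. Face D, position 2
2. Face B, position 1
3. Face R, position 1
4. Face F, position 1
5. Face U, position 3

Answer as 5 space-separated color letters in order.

Answer: Y W R G Y

Derivation:
After move 1 (R'): R=RRRR U=WBWB F=GWGW D=YGYG B=YBYB
After move 2 (U): U=WWBB F=RRGW R=YBRR B=OOYB L=GWOO
After move 3 (U): U=BWBW F=YBGW R=OORR B=GWYB L=RROO
After move 4 (R'): R=OROR U=BYBG F=YWGW D=YBYW B=GWGB
After move 5 (R'): R=RROO U=BGBG F=YYGG D=YWYW B=WWBB
After move 6 (F): F=GYGY U=BGOR R=BRGO D=ORYW L=RYOW
After move 7 (F): F=GGYY U=BGWY R=ORRO D=GBYW L=ROOR
Query 1: D[2] = Y
Query 2: B[1] = W
Query 3: R[1] = R
Query 4: F[1] = G
Query 5: U[3] = Y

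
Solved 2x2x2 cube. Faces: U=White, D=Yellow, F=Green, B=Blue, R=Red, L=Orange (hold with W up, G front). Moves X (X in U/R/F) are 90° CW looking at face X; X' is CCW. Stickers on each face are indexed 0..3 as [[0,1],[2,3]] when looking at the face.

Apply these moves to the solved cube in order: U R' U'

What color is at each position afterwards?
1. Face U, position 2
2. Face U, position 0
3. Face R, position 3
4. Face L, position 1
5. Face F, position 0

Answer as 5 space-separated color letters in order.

After move 1 (U): U=WWWW F=RRGG R=BBRR B=OOBB L=GGOO
After move 2 (R'): R=BRBR U=WBWO F=RWGW D=YRYG B=YOYB
After move 3 (U'): U=BOWW F=GGGW R=RWBR B=BRYB L=YOOO
Query 1: U[2] = W
Query 2: U[0] = B
Query 3: R[3] = R
Query 4: L[1] = O
Query 5: F[0] = G

Answer: W B R O G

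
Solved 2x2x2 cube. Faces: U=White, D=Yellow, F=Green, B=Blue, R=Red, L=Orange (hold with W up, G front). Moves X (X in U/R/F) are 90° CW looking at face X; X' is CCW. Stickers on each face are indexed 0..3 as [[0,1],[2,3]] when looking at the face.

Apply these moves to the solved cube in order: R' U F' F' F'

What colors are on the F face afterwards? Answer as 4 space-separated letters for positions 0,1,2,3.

After move 1 (R'): R=RRRR U=WBWB F=GWGW D=YGYG B=YBYB
After move 2 (U): U=WWBB F=RRGW R=YBRR B=OOYB L=GWOO
After move 3 (F'): F=RWRG U=WWYR R=GBYR D=WOYG L=GBOB
After move 4 (F'): F=WGRR U=WWGY R=OBWR D=BBYG L=GROY
After move 5 (F'): F=GRWR U=WWOW R=BBBR D=RYYG L=GYOG
Query: F face = GRWR

Answer: G R W R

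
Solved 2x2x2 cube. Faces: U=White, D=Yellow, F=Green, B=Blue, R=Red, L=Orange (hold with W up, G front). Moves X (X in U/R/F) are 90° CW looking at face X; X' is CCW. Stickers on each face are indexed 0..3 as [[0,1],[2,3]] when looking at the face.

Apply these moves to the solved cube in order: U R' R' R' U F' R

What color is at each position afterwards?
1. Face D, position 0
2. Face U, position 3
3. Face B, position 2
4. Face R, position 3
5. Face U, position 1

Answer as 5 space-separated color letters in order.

After move 1 (U): U=WWWW F=RRGG R=BBRR B=OOBB L=GGOO
After move 2 (R'): R=BRBR U=WBWO F=RWGW D=YRYG B=YOYB
After move 3 (R'): R=RRBB U=WYWY F=RBGO D=YWYW B=GORB
After move 4 (R'): R=RBRB U=WRWG F=RYGY D=YBYO B=WOWB
After move 5 (U): U=WWGR F=RBGY R=WORB B=GGWB L=RYOO
After move 6 (F'): F=BYRG U=WWWR R=BOYB D=YOYO L=RROG
After move 7 (R): R=YBBO U=WYWG F=BORO D=YWYG B=RGWB
Query 1: D[0] = Y
Query 2: U[3] = G
Query 3: B[2] = W
Query 4: R[3] = O
Query 5: U[1] = Y

Answer: Y G W O Y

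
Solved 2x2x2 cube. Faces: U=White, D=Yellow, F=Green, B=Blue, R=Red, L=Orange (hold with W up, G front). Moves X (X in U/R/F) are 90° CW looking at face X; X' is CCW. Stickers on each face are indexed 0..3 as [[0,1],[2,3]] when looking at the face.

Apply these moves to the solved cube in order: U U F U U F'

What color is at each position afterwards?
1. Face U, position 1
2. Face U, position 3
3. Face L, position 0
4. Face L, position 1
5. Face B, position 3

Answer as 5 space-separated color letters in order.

Answer: O W W W B

Derivation:
After move 1 (U): U=WWWW F=RRGG R=BBRR B=OOBB L=GGOO
After move 2 (U): U=WWWW F=BBGG R=OORR B=GGBB L=RROO
After move 3 (F): F=GBGB U=WWOR R=WOWR D=ROYY L=RYOY
After move 4 (U): U=OWRW F=WOGB R=GGWR B=RYBB L=GBOY
After move 5 (U): U=ROWW F=GGGB R=RYWR B=GBBB L=WOOY
After move 6 (F'): F=GBGG U=RORW R=OYRR D=OYYY L=WWOW
Query 1: U[1] = O
Query 2: U[3] = W
Query 3: L[0] = W
Query 4: L[1] = W
Query 5: B[3] = B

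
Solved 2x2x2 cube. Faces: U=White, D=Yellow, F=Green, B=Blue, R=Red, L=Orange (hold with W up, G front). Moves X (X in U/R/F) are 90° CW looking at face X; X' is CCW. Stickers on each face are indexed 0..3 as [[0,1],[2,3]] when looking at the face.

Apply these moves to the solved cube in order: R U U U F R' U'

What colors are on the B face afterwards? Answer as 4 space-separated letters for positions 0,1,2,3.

After move 1 (R): R=RRRR U=WGWG F=GYGY D=YBYB B=WBWB
After move 2 (U): U=WWGG F=RRGY R=WBRR B=OOWB L=GYOO
After move 3 (U): U=GWGW F=WBGY R=OORR B=GYWB L=RROO
After move 4 (U): U=GGWW F=OOGY R=GYRR B=RRWB L=WBOO
After move 5 (F): F=GOYO U=GGOB R=WYWR D=RGYB L=WYOB
After move 6 (R'): R=YRWW U=GWOR F=GGYB D=ROYO B=BRGB
After move 7 (U'): U=WRGO F=WYYB R=GGWW B=YRGB L=BROB
Query: B face = YRGB

Answer: Y R G B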